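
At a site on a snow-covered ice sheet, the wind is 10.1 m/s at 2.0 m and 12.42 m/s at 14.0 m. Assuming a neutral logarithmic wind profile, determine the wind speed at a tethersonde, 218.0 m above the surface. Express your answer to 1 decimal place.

15.7 m/s

Log law: V ∝ ln(z/z₀). From the pair, with r = V₁/V₂ = 0.81320,
ln z₀ = (ln z₁ − r·ln z₂)/(1 − r) = (0.6931 − 0.81320×2.6391)/0.18680 = -7.7783 → z₀ = 0.0004187 m
V₃ = V₁ · ln(z₃/z₀)/ln(z₁/z₀) = 10.1 × 13.1628/8.4714 = 15.6932 m/s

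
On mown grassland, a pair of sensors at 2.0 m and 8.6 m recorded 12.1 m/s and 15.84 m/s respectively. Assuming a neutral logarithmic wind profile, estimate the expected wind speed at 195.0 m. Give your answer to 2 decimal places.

Log law: V ∝ ln(z/z₀). From the pair, with r = V₁/V₂ = 0.76389,
ln z₀ = (ln z₁ − r·ln z₂)/(1 − r) = (0.6931 − 0.76389×2.1518)/0.23611 = -4.0259 → z₀ = 0.01785 m
V₃ = V₁ · ln(z₃/z₀)/ln(z₁/z₀) = 12.1 × 9.2989/4.7190 = 23.8431 m/s

23.84 m/s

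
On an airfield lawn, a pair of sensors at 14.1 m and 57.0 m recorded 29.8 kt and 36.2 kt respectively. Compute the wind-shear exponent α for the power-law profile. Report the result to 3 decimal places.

Power law: V₂/V₁ = (z₂/z₁)^α ⇒ α = ln(V₂/V₁) / ln(z₂/z₁)
α = ln(36.2/29.8) / ln(57.0/14.1) = ln(1.2148) / ln(4.0426)
  = 0.19455 / 1.39688 = 0.13928

α ≈ 0.139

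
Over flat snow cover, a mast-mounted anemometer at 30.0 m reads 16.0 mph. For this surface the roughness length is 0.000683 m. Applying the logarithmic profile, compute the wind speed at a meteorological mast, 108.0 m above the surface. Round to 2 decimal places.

17.92 mph

Log law: V(z) ∝ ln(z/z₀), so V₂/V₁ = ln(z₂/z₀) / ln(z₁/z₀).
ln(108.0/0.000683) = 11.9711, ln(30.0/0.000683) = 10.6902
V₂ = 16.0 × 11.9711/10.6902 = 16.0 × 1.1198 = 17.9172 mph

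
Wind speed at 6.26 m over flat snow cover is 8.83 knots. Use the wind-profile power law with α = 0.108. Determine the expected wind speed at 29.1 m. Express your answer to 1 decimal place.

10.4 knots

Power-law profile: V₂ = V₁ · (z₂/z₁)^α
V₂ = 8.83 × (29.1/6.26)^0.108 = 8.83 × (4.6486)^0.108
    = 8.83 × 1.1805 = 10.4239 knots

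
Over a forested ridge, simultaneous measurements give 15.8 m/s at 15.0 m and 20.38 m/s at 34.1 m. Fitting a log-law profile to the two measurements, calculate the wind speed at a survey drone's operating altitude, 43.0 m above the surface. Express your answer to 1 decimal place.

Log law: V ∝ ln(z/z₀). From the pair, with r = V₁/V₂ = 0.77527,
ln z₀ = (ln z₁ − r·ln z₂)/(1 − r) = (2.7081 − 0.77527×3.5293)/0.22473 = -0.1251 → z₀ = 0.8824 m
V₃ = V₁ · ln(z₃/z₀)/ln(z₁/z₀) = 15.8 × 3.8863/2.8331 = 21.6733 m/s

21.7 m/s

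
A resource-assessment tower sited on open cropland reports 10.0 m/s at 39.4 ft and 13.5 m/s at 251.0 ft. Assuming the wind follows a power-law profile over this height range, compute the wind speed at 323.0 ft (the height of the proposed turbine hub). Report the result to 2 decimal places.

First find α: α = ln(V₂/V₁)/ln(z₂/z₁) = ln(13.5/10.0)/ln(251.0/39.4) = 0.30010/1.85169 = 0.1621
Extrapolate from 251.0 ft to 323.0 ft: V₃ = 13.5 × (323.0/251.0)^0.1621 = 13.5 × 1.0417 = 14.0632 m/s

14.06 m/s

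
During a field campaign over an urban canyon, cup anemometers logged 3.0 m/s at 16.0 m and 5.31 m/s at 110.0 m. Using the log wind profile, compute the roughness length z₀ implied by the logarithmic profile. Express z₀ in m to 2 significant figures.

z₀ ≈ 1.3 m

Log law: V(z) ∝ ln(z/z₀). With r = V₁/V₂ = 3.0/5.31 = 0.56497,
r · ln(z₂/z₀) = ln(z₁/z₀) ⇒ ln z₀ = (ln z₁ − r·ln z₂)/(1 − r)
ln z₀ = (2.77259 − 0.56497×4.70048) / 0.43503 = 0.2688
z₀ = exp(0.2688) = 1.308 m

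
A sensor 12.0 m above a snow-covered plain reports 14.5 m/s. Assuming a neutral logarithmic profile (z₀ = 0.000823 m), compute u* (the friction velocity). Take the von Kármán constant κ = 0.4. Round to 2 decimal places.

Log law: V(z) = (u*/κ) · ln(z/z₀) ⇒ u* = κ · V / ln(z/z₀)
u* = 0.4 × 14.5 / ln(12.0/0.000823) = 0.4 × 14.5 / 9.5875
   = 5.8000 / 9.5875 = 0.6050 m/s

u* ≈ 0.60 m/s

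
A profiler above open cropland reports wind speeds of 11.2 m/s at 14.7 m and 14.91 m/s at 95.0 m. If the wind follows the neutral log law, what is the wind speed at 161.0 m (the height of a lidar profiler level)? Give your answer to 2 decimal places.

Log law: V ∝ ln(z/z₀). From the pair, with r = V₁/V₂ = 0.75117,
ln z₀ = (ln z₁ − r·ln z₂)/(1 − r) = (2.6878 − 0.75117×4.5539)/0.24883 = -2.9454 → z₀ = 0.05258 m
V₃ = V₁ · ln(z₃/z₀)/ln(z₁/z₀) = 11.2 × 8.0269/5.6333 = 15.9588 m/s

15.96 m/s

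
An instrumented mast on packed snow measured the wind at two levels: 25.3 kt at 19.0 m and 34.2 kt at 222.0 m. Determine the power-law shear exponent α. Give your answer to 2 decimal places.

α ≈ 0.12

Power law: V₂/V₁ = (z₂/z₁)^α ⇒ α = ln(V₂/V₁) / ln(z₂/z₁)
α = ln(34.2/25.3) / ln(222.0/19.0) = ln(1.3518) / ln(11.6842)
  = 0.30142 / 2.45824 = 0.12262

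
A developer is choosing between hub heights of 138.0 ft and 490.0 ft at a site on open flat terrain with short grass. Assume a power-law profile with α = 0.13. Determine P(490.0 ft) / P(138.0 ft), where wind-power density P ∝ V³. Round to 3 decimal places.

Speed ratio: V_B/V_A = (z_B/z_A)^α = (490.0/138.0)^0.13 = (3.5507)^0.13 = 1.17907
Power-density ratio: P_B/P_A = (V_B/V_A)³ = (1.17907)³ = 1.63917

1.639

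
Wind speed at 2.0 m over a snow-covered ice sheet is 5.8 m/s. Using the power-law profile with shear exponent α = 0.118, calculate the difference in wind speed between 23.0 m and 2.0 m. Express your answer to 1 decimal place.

1.9 m/s

Power law: V₂ = V₁ · (z₂/z₁)^α = 5.8 × (11.5000)^0.118 = 7.7373 m/s
ΔV = 7.7373 − 5.8 = 1.9373 m/s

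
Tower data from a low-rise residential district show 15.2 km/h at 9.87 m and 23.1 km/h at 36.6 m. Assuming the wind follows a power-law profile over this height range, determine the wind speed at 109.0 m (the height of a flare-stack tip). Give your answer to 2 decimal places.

32.73 km/h

First find α: α = ln(V₂/V₁)/ln(z₂/z₁) = ln(23.1/15.2)/ln(36.6/9.87) = 0.41854/1.31055 = 0.3194
Extrapolate from 36.6 m to 109.0 m: V₃ = 23.1 × (109.0/36.6)^0.3194 = 23.1 × 1.4170 = 32.7319 km/h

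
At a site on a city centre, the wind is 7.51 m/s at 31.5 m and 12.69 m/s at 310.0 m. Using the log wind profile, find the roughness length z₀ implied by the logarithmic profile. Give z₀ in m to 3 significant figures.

Log law: V(z) ∝ ln(z/z₀). With r = V₁/V₂ = 7.51/12.69 = 0.59180,
r · ln(z₂/z₀) = ln(z₁/z₀) ⇒ ln z₀ = (ln z₁ − r·ln z₂)/(1 − r)
ln z₀ = (3.44999 − 0.59180×5.73657) / 0.40820 = 0.1349
z₀ = exp(0.1349) = 1.144 m

z₀ ≈ 1.14 m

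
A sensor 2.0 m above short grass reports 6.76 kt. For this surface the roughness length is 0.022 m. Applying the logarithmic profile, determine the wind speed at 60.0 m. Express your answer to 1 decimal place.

Log law: V(z) ∝ ln(z/z₀), so V₂/V₁ = ln(z₂/z₀) / ln(z₁/z₀).
ln(60.0/0.022) = 7.9111, ln(2.0/0.022) = 4.5099
V₂ = 6.76 × 7.9111/4.5099 = 6.76 × 1.7542 = 11.8582 kt

11.9 kt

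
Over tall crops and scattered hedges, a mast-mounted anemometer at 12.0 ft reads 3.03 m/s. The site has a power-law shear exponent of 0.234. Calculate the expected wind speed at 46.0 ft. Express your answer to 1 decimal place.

Power-law profile: V₂ = V₁ · (z₂/z₁)^α
V₂ = 3.03 × (46.0/12.0)^0.234 = 3.03 × (3.8333)^0.234
    = 3.03 × 1.3695 = 4.1495 m/s

4.1 m/s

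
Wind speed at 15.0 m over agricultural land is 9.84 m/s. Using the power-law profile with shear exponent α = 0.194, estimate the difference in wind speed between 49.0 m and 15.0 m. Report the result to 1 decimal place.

2.5 m/s

Power law: V₂ = V₁ · (z₂/z₁)^α = 9.84 × (3.2667)^0.194 = 12.3803 m/s
ΔV = 12.3803 − 9.84 = 2.5403 m/s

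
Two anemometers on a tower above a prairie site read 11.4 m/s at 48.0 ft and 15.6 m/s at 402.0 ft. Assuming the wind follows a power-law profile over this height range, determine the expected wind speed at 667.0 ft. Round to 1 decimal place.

16.8 m/s

First find α: α = ln(V₂/V₁)/ln(z₂/z₁) = ln(15.6/11.4)/ln(402.0/48.0) = 0.31366/2.12525 = 0.1476
Extrapolate from 402.0 ft to 667.0 ft: V₃ = 15.6 × (667.0/402.0)^0.1476 = 15.6 × 1.0776 = 16.8104 m/s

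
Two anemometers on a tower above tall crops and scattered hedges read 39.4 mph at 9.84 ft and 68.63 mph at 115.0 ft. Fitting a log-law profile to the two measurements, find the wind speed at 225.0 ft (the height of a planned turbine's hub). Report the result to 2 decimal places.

Log law: V ∝ ln(z/z₀). From the pair, with r = V₁/V₂ = 0.57409,
ln z₀ = (ln z₁ − r·ln z₂)/(1 − r) = (2.2865 − 0.57409×4.7449)/0.42591 = -1.0274 → z₀ = 0.3579 ft
V₃ = V₁ · ln(z₃/z₀)/ln(z₁/z₀) = 39.4 × 6.4435/3.3139 = 76.6098 mph

76.61 mph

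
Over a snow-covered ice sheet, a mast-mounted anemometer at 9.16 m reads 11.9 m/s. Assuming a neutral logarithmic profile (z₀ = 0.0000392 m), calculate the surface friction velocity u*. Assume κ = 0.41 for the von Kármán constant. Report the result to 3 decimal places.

Log law: V(z) = (u*/κ) · ln(z/z₀) ⇒ u* = κ · V / ln(z/z₀)
u* = 0.41 × 11.9 / ln(9.16/0.0000392) = 0.41 × 11.9 / 12.3617
   = 4.8790 / 12.3617 = 0.3947 m/s

u* ≈ 0.395 m/s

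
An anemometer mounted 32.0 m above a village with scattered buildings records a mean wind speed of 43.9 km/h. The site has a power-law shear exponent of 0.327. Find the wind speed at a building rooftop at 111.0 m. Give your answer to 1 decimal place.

Power-law profile: V₂ = V₁ · (z₂/z₁)^α
V₂ = 43.9 × (111.0/32.0)^0.327 = 43.9 × (3.4688)^0.327
    = 43.9 × 1.5019 = 65.9327 km/h

65.9 km/h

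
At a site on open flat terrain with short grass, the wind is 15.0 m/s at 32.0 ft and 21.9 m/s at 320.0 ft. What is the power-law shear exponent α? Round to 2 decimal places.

Power law: V₂/V₁ = (z₂/z₁)^α ⇒ α = ln(V₂/V₁) / ln(z₂/z₁)
α = ln(21.9/15.0) / ln(320.0/32.0) = ln(1.4600) / ln(10.0000)
  = 0.37844 / 2.30259 = 0.16435

α ≈ 0.16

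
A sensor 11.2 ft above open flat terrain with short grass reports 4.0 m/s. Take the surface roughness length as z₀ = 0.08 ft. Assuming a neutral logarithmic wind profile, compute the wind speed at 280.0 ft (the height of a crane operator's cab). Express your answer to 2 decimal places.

6.61 m/s

Log law: V(z) ∝ ln(z/z₀), so V₂/V₁ = ln(z₂/z₀) / ln(z₁/z₀).
ln(280.0/0.08) = 8.1605, ln(11.2/0.08) = 4.9416
V₂ = 4.0 × 8.1605/4.9416 = 4.0 × 1.6514 = 6.6055 m/s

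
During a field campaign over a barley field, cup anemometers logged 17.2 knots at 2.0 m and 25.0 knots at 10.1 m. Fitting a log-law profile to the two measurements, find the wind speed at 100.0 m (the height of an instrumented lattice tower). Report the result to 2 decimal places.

36.04 knots

Log law: V ∝ ln(z/z₀). From the pair, with r = V₁/V₂ = 0.68800,
ln z₀ = (ln z₁ − r·ln z₂)/(1 − r) = (0.6931 − 0.68800×2.3125)/0.31200 = -2.8778 → z₀ = 0.05626 m
V₃ = V₁ · ln(z₃/z₀)/ln(z₁/z₀) = 17.2 × 7.4830/3.5710 = 36.0428 knots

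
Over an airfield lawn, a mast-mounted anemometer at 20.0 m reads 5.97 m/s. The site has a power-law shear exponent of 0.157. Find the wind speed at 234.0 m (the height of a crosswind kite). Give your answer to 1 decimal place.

8.8 m/s

Power-law profile: V₂ = V₁ · (z₂/z₁)^α
V₂ = 5.97 × (234.0/20.0)^0.157 = 5.97 × (11.7000)^0.157
    = 5.97 × 1.4713 = 8.7837 m/s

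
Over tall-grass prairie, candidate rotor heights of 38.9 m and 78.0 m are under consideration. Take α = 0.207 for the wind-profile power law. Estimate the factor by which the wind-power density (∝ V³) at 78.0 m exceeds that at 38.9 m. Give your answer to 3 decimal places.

Speed ratio: V_B/V_A = (z_B/z_A)^α = (78.0/38.9)^0.207 = (2.0051)^0.207 = 1.15490
Power-density ratio: P_B/P_A = (V_B/V_A)³ = (1.15490)³ = 1.54039

1.540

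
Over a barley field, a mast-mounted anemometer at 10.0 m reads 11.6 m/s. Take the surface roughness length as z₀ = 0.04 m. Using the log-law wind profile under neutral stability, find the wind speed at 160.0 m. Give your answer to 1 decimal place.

17.4 m/s

Log law: V(z) ∝ ln(z/z₀), so V₂/V₁ = ln(z₂/z₀) / ln(z₁/z₀).
ln(160.0/0.04) = 8.2940, ln(10.0/0.04) = 5.5215
V₂ = 11.6 × 8.2940/5.5215 = 11.6 × 1.5021 = 17.4249 m/s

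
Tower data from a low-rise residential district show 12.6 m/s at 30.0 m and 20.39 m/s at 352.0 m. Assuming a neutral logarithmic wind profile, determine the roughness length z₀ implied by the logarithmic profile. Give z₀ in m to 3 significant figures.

Log law: V(z) ∝ ln(z/z₀). With r = V₁/V₂ = 12.6/20.39 = 0.61795,
r · ln(z₂/z₀) = ln(z₁/z₀) ⇒ ln z₀ = (ln z₁ − r·ln z₂)/(1 − r)
ln z₀ = (3.40120 − 0.61795×5.86363) / 0.38205 = -0.5817
z₀ = exp(-0.5817) = 0.5590 m

z₀ ≈ 0.559 m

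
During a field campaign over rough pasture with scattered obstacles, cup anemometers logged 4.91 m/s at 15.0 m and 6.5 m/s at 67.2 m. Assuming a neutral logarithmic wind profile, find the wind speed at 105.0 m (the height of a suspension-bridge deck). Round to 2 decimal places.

Log law: V ∝ ln(z/z₀). From the pair, with r = V₁/V₂ = 0.75538,
ln z₀ = (ln z₁ − r·ln z₂)/(1 − r) = (2.7081 − 0.75538×4.2077)/0.24462 = -1.9229 → z₀ = 0.1462 m
V₃ = V₁ · ln(z₃/z₀)/ln(z₁/z₀) = 4.91 × 6.5768/4.6309 = 6.9732 m/s

6.97 m/s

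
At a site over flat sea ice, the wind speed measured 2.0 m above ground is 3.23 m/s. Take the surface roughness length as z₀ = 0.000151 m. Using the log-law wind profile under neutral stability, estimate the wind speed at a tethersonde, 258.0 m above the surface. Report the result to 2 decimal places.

4.88 m/s

Log law: V(z) ∝ ln(z/z₀), so V₂/V₁ = ln(z₂/z₀) / ln(z₁/z₀).
ln(258.0/0.000151) = 14.3512, ln(2.0/0.000151) = 9.4914
V₂ = 3.23 × 14.3512/9.4914 = 3.23 × 1.5120 = 4.8838 m/s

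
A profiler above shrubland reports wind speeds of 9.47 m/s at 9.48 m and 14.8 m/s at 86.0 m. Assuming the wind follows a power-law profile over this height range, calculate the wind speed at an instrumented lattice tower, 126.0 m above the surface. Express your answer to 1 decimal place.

First find α: α = ln(V₂/V₁)/ln(z₂/z₁) = ln(14.8/9.47)/ln(86.0/9.48) = 0.44650/2.20516 = 0.2025
Extrapolate from 86.0 m to 126.0 m: V₃ = 14.8 × (126.0/86.0)^0.2025 = 14.8 × 1.0804 = 15.9900 m/s

16.0 m/s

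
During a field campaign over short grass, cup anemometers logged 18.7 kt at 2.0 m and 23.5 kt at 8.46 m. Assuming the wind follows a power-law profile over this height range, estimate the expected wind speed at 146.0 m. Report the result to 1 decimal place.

36.9 kt

First find α: α = ln(V₂/V₁)/ln(z₂/z₁) = ln(23.5/18.7)/ln(8.46/2.0) = 0.22848/1.44220 = 0.1584
Extrapolate from 8.46 m to 146.0 m: V₃ = 23.5 × (146.0/8.46)^0.1584 = 23.5 × 1.5702 = 36.9006 kt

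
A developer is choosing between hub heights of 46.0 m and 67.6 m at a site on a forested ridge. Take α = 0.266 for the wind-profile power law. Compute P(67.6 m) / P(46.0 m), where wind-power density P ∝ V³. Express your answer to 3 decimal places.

Speed ratio: V_B/V_A = (z_B/z_A)^α = (67.6/46.0)^0.266 = (1.4696)^0.266 = 1.10783
Power-density ratio: P_B/P_A = (V_B/V_A)³ = (1.10783)³ = 1.35962

1.360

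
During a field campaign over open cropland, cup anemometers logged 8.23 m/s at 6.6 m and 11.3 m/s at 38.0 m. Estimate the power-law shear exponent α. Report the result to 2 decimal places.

α ≈ 0.18

Power law: V₂/V₁ = (z₂/z₁)^α ⇒ α = ln(V₂/V₁) / ln(z₂/z₁)
α = ln(11.3/8.23) / ln(38.0/6.6) = ln(1.3730) / ln(5.7576)
  = 0.31702 / 1.75052 = 0.18110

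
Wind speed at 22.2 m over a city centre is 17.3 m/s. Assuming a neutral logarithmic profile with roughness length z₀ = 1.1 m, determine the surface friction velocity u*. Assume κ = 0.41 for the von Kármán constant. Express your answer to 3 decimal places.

u* ≈ 2.361 m/s

Log law: V(z) = (u*/κ) · ln(z/z₀) ⇒ u* = κ · V / ln(z/z₀)
u* = 0.41 × 17.3 / ln(22.2/1.1) = 0.41 × 17.3 / 3.0048
   = 7.0930 / 3.0048 = 2.3606 m/s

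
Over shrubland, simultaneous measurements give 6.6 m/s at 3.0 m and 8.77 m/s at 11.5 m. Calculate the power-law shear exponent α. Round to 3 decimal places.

α ≈ 0.212

Power law: V₂/V₁ = (z₂/z₁)^α ⇒ α = ln(V₂/V₁) / ln(z₂/z₁)
α = ln(8.77/6.6) / ln(11.5/3.0) = ln(1.3288) / ln(3.8333)
  = 0.28427 / 1.34373 = 0.21155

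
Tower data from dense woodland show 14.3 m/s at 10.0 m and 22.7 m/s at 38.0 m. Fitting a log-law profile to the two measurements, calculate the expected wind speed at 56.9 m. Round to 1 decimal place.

25.2 m/s

Log law: V ∝ ln(z/z₀). From the pair, with r = V₁/V₂ = 0.62996,
ln z₀ = (ln z₁ − r·ln z₂)/(1 − r) = (2.3026 − 0.62996×3.6376)/0.37004 = 0.0299 → z₀ = 1.030 m
V₃ = V₁ · ln(z₃/z₀)/ln(z₁/z₀) = 14.3 × 4.0114/2.2727 = 25.2402 m/s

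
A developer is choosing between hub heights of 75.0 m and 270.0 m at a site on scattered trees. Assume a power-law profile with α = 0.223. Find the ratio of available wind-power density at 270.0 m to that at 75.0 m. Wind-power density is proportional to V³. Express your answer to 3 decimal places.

2.356

Speed ratio: V_B/V_A = (z_B/z_A)^α = (270.0/75.0)^0.223 = (3.6000)^0.223 = 1.33062
Power-density ratio: P_B/P_A = (V_B/V_A)³ = (1.33062)³ = 2.35595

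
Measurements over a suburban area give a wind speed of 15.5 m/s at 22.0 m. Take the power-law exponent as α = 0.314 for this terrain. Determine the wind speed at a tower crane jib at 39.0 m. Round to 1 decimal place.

18.6 m/s

Power-law profile: V₂ = V₁ · (z₂/z₁)^α
V₂ = 15.5 × (39.0/22.0)^0.314 = 15.5 × (1.7727)^0.314
    = 15.5 × 1.1969 = 18.5526 m/s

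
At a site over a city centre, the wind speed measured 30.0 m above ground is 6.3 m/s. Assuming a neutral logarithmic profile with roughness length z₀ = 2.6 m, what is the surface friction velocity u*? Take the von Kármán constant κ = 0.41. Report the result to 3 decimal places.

Log law: V(z) = (u*/κ) · ln(z/z₀) ⇒ u* = κ · V / ln(z/z₀)
u* = 0.41 × 6.3 / ln(30.0/2.6) = 0.41 × 6.3 / 2.4457
   = 2.5830 / 2.4457 = 1.0561 m/s

u* ≈ 1.056 m/s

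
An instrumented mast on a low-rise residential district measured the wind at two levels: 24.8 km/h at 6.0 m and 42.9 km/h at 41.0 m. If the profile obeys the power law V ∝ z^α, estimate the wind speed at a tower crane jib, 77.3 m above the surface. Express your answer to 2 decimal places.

First find α: α = ln(V₂/V₁)/ln(z₂/z₁) = ln(42.9/24.8)/ln(41.0/6.0) = 0.54803/1.92181 = 0.2852
Extrapolate from 41.0 m to 77.3 m: V₃ = 42.9 × (77.3/41.0)^0.2852 = 42.9 × 1.1982 = 51.4031 km/h

51.40 km/h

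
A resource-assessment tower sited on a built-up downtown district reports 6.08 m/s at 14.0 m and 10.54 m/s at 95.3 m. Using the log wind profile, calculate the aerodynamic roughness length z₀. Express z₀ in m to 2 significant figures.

Log law: V(z) ∝ ln(z/z₀). With r = V₁/V₂ = 6.08/10.54 = 0.57685,
r · ln(z₂/z₀) = ln(z₁/z₀) ⇒ ln z₀ = (ln z₁ − r·ln z₂)/(1 − r)
ln z₀ = (2.63906 − 0.57685×4.55703) / 0.42315 = 0.0244
z₀ = exp(0.0244) = 1.025 m

z₀ ≈ 1.0 m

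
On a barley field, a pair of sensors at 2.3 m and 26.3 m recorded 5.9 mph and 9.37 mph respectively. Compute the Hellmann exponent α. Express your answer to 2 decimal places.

α ≈ 0.19

Power law: V₂/V₁ = (z₂/z₁)^α ⇒ α = ln(V₂/V₁) / ln(z₂/z₁)
α = ln(9.37/5.9) / ln(26.3/2.3) = ln(1.5881) / ln(11.4348)
  = 0.46256 / 2.43666 = 0.18983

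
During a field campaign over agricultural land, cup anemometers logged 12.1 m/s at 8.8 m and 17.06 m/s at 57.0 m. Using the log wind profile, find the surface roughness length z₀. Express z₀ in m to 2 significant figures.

z₀ ≈ 0.092 m

Log law: V(z) ∝ ln(z/z₀). With r = V₁/V₂ = 12.1/17.06 = 0.70926,
r · ln(z₂/z₀) = ln(z₁/z₀) ⇒ ln z₀ = (ln z₁ − r·ln z₂)/(1 − r)
ln z₀ = (2.17475 − 0.70926×4.04305) / 0.29074 = -2.3830
z₀ = exp(-2.3830) = 0.09227 m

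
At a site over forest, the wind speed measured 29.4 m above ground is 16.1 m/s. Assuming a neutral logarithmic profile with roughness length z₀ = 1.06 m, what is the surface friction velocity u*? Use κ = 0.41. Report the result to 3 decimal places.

u* ≈ 1.987 m/s

Log law: V(z) = (u*/κ) · ln(z/z₀) ⇒ u* = κ · V / ln(z/z₀)
u* = 0.41 × 16.1 / ln(29.4/1.06) = 0.41 × 16.1 / 3.3227
   = 6.6010 / 3.3227 = 1.9866 m/s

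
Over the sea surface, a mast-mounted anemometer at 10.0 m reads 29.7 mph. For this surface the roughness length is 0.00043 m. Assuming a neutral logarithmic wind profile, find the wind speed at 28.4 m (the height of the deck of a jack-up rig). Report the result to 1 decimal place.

32.8 mph

Log law: V(z) ∝ ln(z/z₀), so V₂/V₁ = ln(z₂/z₀) / ln(z₁/z₀).
ln(28.4/0.00043) = 11.0981, ln(10.0/0.00043) = 10.0543
V₂ = 29.7 × 11.0981/10.0543 = 29.7 × 1.1038 = 32.7834 mph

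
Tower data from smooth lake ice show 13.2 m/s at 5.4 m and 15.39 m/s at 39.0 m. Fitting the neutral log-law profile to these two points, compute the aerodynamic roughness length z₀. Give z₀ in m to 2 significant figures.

Log law: V(z) ∝ ln(z/z₀). With r = V₁/V₂ = 13.2/15.39 = 0.85770,
r · ln(z₂/z₀) = ln(z₁/z₀) ⇒ ln z₀ = (ln z₁ − r·ln z₂)/(1 − r)
ln z₀ = (1.68640 − 0.85770×3.66356) / 0.14230 = -10.2307
z₀ = exp(-10.2307) = 0.00003604 m

z₀ ≈ 0.000036 m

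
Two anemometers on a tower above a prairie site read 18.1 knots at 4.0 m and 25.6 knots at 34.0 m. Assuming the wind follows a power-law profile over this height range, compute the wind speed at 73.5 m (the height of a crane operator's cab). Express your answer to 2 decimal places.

29.01 knots

First find α: α = ln(V₂/V₁)/ln(z₂/z₁) = ln(25.6/18.1)/ln(34.0/4.0) = 0.34668/2.14007 = 0.1620
Extrapolate from 34.0 m to 73.5 m: V₃ = 25.6 × (73.5/34.0)^0.1620 = 25.6 × 1.1330 = 29.0053 knots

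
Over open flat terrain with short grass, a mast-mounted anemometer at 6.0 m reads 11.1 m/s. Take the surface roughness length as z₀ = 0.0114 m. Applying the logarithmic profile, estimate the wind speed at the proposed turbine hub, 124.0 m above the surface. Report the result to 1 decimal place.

16.5 m/s

Log law: V(z) ∝ ln(z/z₀), so V₂/V₁ = ln(z₂/z₀) / ln(z₁/z₀).
ln(124.0/0.0114) = 9.2944, ln(6.0/0.0114) = 6.2659
V₂ = 11.1 × 9.2944/6.2659 = 11.1 × 1.4833 = 16.4650 m/s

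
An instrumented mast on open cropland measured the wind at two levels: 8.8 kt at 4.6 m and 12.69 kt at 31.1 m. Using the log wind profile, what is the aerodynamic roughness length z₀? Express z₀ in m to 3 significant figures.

z₀ ≈ 0.0610 m

Log law: V(z) ∝ ln(z/z₀). With r = V₁/V₂ = 8.8/12.69 = 0.69346,
r · ln(z₂/z₀) = ln(z₁/z₀) ⇒ ln z₀ = (ln z₁ − r·ln z₂)/(1 − r)
ln z₀ = (1.52606 − 0.69346×3.43721) / 0.30654 = -2.7974
z₀ = exp(-2.7974) = 0.06097 m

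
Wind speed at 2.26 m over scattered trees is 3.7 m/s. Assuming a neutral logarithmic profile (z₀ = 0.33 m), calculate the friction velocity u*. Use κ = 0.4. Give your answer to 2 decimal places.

u* ≈ 0.77 m/s

Log law: V(z) = (u*/κ) · ln(z/z₀) ⇒ u* = κ · V / ln(z/z₀)
u* = 0.4 × 3.7 / ln(2.26/0.33) = 0.4 × 3.7 / 1.9240
   = 1.4800 / 1.9240 = 0.7692 m/s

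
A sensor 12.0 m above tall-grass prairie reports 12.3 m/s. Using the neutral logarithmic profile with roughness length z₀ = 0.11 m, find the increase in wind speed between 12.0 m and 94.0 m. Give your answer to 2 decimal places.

Log law: V₂ = V₁ · ln(z₂/z₀)/ln(z₁/z₀) = 12.3 × 6.7506/4.6922 = 17.6958 m/s
ΔV = 17.6958 − 12.3 = 5.3958 m/s

5.40 m/s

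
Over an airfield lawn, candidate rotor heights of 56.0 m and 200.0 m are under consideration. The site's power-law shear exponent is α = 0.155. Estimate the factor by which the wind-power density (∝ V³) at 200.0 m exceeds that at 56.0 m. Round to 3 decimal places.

Speed ratio: V_B/V_A = (z_B/z_A)^α = (200.0/56.0)^0.155 = (3.5714)^0.155 = 1.21812
Power-density ratio: P_B/P_A = (V_B/V_A)³ = (1.21812)³ = 1.80747

1.807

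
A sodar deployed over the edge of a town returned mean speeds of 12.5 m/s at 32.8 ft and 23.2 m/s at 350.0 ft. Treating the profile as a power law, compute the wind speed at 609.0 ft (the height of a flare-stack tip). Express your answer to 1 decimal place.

26.8 m/s

First find α: α = ln(V₂/V₁)/ln(z₂/z₁) = ln(23.2/12.5)/ln(350.0/32.8) = 0.61842/2.36750 = 0.2612
Extrapolate from 350.0 ft to 609.0 ft: V₃ = 23.2 × (609.0/350.0)^0.2612 = 23.2 × 1.1557 = 26.8116 m/s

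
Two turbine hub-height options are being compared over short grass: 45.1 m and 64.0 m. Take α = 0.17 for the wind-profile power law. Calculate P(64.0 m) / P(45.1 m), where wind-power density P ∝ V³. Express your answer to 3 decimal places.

1.195

Speed ratio: V_B/V_A = (z_B/z_A)^α = (64.0/45.1)^0.17 = (1.4191)^0.17 = 1.06131
Power-density ratio: P_B/P_A = (V_B/V_A)³ = (1.06131)³ = 1.19542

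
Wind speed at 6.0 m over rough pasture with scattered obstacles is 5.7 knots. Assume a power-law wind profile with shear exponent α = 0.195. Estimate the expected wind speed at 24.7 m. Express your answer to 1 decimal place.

7.5 knots

Power-law profile: V₂ = V₁ · (z₂/z₁)^α
V₂ = 5.7 × (24.7/6.0)^0.195 = 5.7 × (4.1167)^0.195
    = 5.7 × 1.3178 = 7.5112 knots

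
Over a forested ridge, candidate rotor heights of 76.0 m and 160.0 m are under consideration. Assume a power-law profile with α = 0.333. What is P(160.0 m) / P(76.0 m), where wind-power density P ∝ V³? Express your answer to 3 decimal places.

Speed ratio: V_B/V_A = (z_B/z_A)^α = (160.0/76.0)^0.333 = (2.1053)^0.333 = 1.28133
Power-density ratio: P_B/P_A = (V_B/V_A)³ = (1.28133)³ = 2.10370

2.104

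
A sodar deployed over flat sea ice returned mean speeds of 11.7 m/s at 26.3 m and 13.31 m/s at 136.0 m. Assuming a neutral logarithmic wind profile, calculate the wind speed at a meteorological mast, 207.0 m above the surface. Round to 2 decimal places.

13.72 m/s

Log law: V ∝ ln(z/z₀). From the pair, with r = V₁/V₂ = 0.87904,
ln z₀ = (ln z₁ − r·ln z₂)/(1 − r) = (3.2696 − 0.87904×4.9127)/0.12096 = -8.6709 → z₀ = 0.0001715 m
V₃ = V₁ · ln(z₃/z₀)/ln(z₁/z₀) = 11.7 × 14.0036/11.9404 = 13.7216 m/s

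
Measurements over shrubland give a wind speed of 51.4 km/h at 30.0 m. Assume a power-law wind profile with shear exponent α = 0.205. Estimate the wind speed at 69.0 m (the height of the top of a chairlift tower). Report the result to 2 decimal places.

Power-law profile: V₂ = V₁ · (z₂/z₁)^α
V₂ = 51.4 × (69.0/30.0)^0.205 = 51.4 × (2.3000)^0.205
    = 51.4 × 1.1862 = 60.9702 km/h

60.97 km/h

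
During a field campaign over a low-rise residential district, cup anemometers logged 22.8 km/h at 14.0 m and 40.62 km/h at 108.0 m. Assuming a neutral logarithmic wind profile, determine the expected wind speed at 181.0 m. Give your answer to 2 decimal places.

Log law: V ∝ ln(z/z₀). From the pair, with r = V₁/V₂ = 0.56130,
ln z₀ = (ln z₁ − r·ln z₂)/(1 − r) = (2.6391 − 0.56130×4.6821)/0.43870 = 0.0250 → z₀ = 1.025 m
V₃ = V₁ · ln(z₃/z₀)/ln(z₁/z₀) = 22.8 × 5.1735/2.6140 = 45.1238 km/h

45.12 km/h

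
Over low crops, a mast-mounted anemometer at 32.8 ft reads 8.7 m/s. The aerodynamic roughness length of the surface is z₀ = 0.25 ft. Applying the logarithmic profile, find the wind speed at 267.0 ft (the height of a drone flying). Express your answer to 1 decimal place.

Log law: V(z) ∝ ln(z/z₀), so V₂/V₁ = ln(z₂/z₀) / ln(z₁/z₀).
ln(267.0/0.25) = 6.9735, ln(32.8/0.25) = 4.8767
V₂ = 8.7 × 6.9735/4.8767 = 8.7 × 1.4300 = 12.4407 m/s

12.4 m/s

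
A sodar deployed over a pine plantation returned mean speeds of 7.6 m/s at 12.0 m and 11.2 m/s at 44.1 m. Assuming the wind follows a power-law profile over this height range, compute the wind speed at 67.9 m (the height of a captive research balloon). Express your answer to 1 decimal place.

12.7 m/s

First find α: α = ln(V₂/V₁)/ln(z₂/z₁) = ln(11.2/7.6)/ln(44.1/12.0) = 0.38777/1.30155 = 0.2979
Extrapolate from 44.1 m to 67.9 m: V₃ = 11.2 × (67.9/44.1)^0.2979 = 11.2 × 1.1372 = 12.7367 m/s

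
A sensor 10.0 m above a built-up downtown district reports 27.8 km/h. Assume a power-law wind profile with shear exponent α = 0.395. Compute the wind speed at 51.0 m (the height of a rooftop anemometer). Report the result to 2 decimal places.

Power-law profile: V₂ = V₁ · (z₂/z₁)^α
V₂ = 27.8 × (51.0/10.0)^0.395 = 27.8 × (5.1000)^0.395
    = 27.8 × 1.9032 = 52.9097 km/h

52.91 km/h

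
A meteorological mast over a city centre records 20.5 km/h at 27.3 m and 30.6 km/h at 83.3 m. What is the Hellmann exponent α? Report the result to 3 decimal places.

Power law: V₂/V₁ = (z₂/z₁)^α ⇒ α = ln(V₂/V₁) / ln(z₂/z₁)
α = ln(30.6/20.5) / ln(83.3/27.3) = ln(1.4927) / ln(3.0513)
  = 0.40058 / 1.11556 = 0.35908

α ≈ 0.359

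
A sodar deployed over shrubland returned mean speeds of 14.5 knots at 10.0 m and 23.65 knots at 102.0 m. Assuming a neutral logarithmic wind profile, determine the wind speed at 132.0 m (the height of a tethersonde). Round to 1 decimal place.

24.7 knots

Log law: V ∝ ln(z/z₀). From the pair, with r = V₁/V₂ = 0.61311,
ln z₀ = (ln z₁ − r·ln z₂)/(1 − r) = (2.3026 − 0.61311×4.6250)/0.38689 = -1.3777 → z₀ = 0.2522 m
V₃ = V₁ · ln(z₃/z₀)/ln(z₁/z₀) = 14.5 × 6.2605/3.6803 = 24.6658 knots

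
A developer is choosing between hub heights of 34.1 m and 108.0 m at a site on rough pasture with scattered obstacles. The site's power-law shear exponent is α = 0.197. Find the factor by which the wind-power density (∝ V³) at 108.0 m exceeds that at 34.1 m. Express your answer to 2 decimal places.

1.98

Speed ratio: V_B/V_A = (z_B/z_A)^α = (108.0/34.1)^0.197 = (3.1672)^0.197 = 1.25497
Power-density ratio: P_B/P_A = (V_B/V_A)³ = (1.25497)³ = 1.97649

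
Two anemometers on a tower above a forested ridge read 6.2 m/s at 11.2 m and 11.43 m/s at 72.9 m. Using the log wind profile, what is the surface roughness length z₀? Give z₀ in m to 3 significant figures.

z₀ ≈ 1.22 m

Log law: V(z) ∝ ln(z/z₀). With r = V₁/V₂ = 6.2/11.43 = 0.54243,
r · ln(z₂/z₀) = ln(z₁/z₀) ⇒ ln z₀ = (ln z₁ − r·ln z₂)/(1 − r)
ln z₀ = (2.41591 − 0.54243×4.28909) / 0.45757 = 0.1953
z₀ = exp(0.1953) = 1.216 m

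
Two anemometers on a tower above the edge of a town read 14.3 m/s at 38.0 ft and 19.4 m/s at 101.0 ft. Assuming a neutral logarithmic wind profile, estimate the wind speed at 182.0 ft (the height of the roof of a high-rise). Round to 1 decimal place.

22.5 m/s

Log law: V ∝ ln(z/z₀). From the pair, with r = V₁/V₂ = 0.73711,
ln z₀ = (ln z₁ − r·ln z₂)/(1 − r) = (3.6376 − 0.73711×4.6151)/0.26289 = 0.8967 → z₀ = 2.451 ft
V₃ = V₁ · ln(z₃/z₀)/ln(z₁/z₀) = 14.3 × 4.3074/2.7409 = 22.4723 m/s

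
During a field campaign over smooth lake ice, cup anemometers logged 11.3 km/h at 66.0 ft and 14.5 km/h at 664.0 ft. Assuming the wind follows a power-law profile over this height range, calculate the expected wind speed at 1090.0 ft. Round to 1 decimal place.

First find α: α = ln(V₂/V₁)/ln(z₂/z₁) = ln(14.5/11.3)/ln(664.0/66.0) = 0.24935/2.30863 = 0.1080
Extrapolate from 664.0 ft to 1090.0 ft: V₃ = 14.5 × (1090.0/664.0)^0.1080 = 14.5 × 1.0550 = 15.2974 km/h

15.3 km/h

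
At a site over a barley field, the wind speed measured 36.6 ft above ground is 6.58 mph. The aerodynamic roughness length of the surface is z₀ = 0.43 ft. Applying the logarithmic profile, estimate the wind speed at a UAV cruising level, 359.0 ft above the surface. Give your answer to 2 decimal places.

Log law: V(z) ∝ ln(z/z₀), so V₂/V₁ = ln(z₂/z₀) / ln(z₁/z₀).
ln(359.0/0.43) = 6.7273, ln(36.6/0.43) = 4.4440
V₂ = 6.58 × 6.7273/4.4440 = 6.58 × 1.5138 = 9.9607 mph

9.96 mph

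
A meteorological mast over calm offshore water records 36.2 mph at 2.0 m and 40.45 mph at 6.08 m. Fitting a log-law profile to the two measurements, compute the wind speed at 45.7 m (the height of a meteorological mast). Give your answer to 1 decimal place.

Log law: V ∝ ln(z/z₀). From the pair, with r = V₁/V₂ = 0.89493,
ln z₀ = (ln z₁ − r·ln z₂)/(1 − r) = (0.6931 − 0.89493×1.8050)/0.10507 = -8.7773 → z₀ = 0.0001542 m
V₃ = V₁ · ln(z₃/z₀)/ln(z₁/z₀) = 36.2 × 12.5994/9.4704 = 48.1602 mph

48.2 mph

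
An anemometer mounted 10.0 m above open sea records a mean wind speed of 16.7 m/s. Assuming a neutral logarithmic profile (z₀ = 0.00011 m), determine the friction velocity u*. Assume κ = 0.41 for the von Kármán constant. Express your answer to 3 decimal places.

u* ≈ 0.600 m/s

Log law: V(z) = (u*/κ) · ln(z/z₀) ⇒ u* = κ · V / ln(z/z₀)
u* = 0.41 × 16.7 / ln(10.0/0.00011) = 0.41 × 16.7 / 11.4176
   = 6.8470 / 11.4176 = 0.5997 m/s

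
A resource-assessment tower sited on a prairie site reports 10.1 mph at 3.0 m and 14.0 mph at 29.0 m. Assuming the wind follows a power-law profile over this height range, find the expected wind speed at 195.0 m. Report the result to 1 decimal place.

First find α: α = ln(V₂/V₁)/ln(z₂/z₁) = ln(14.0/10.1)/ln(29.0/3.0) = 0.32652/2.26868 = 0.1439
Extrapolate from 29.0 m to 195.0 m: V₃ = 14.0 × (195.0/29.0)^0.1439 = 14.0 × 1.3156 = 18.4182 mph

18.4 mph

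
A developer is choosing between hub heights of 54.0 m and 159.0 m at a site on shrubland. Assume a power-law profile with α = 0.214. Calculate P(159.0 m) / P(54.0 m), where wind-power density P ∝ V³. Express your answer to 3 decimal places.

2.000

Speed ratio: V_B/V_A = (z_B/z_A)^α = (159.0/54.0)^0.214 = (2.9444)^0.214 = 1.25999
Power-density ratio: P_B/P_A = (V_B/V_A)³ = (1.25999)³ = 2.00032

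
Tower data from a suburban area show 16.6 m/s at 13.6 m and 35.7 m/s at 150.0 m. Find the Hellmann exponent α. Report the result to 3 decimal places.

Power law: V₂/V₁ = (z₂/z₁)^α ⇒ α = ln(V₂/V₁) / ln(z₂/z₁)
α = ln(35.7/16.6) / ln(150.0/13.6) = ln(2.1506) / ln(11.0294)
  = 0.76575 / 2.40057 = 0.31899

α ≈ 0.319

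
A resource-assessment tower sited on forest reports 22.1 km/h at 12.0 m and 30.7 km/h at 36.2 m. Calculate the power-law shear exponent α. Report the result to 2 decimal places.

α ≈ 0.30

Power law: V₂/V₁ = (z₂/z₁)^α ⇒ α = ln(V₂/V₁) / ln(z₂/z₁)
α = ln(30.7/22.1) / ln(36.2/12.0) = ln(1.3891) / ln(3.0167)
  = 0.32869 / 1.10415 = 0.29768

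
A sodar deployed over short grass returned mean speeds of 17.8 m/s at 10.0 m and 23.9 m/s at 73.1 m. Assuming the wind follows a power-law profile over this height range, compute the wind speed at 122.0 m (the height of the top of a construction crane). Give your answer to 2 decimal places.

25.78 m/s

First find α: α = ln(V₂/V₁)/ln(z₂/z₁) = ln(23.9/17.8)/ln(73.1/10.0) = 0.29468/1.98924 = 0.1481
Extrapolate from 73.1 m to 122.0 m: V₃ = 23.9 × (122.0/73.1)^0.1481 = 23.9 × 1.0788 = 25.7840 m/s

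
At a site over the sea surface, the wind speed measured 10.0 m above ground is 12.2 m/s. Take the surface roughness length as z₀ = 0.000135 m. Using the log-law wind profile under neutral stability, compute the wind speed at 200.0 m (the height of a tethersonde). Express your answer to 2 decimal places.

15.46 m/s

Log law: V(z) ∝ ln(z/z₀), so V₂/V₁ = ln(z₂/z₀) / ln(z₁/z₀).
ln(200.0/0.000135) = 14.2086, ln(10.0/0.000135) = 11.2128
V₂ = 12.2 × 14.2086/11.2128 = 12.2 × 1.2672 = 15.4595 m/s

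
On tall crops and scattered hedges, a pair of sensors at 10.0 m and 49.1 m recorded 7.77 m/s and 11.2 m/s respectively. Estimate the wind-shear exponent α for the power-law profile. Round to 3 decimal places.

Power law: V₂/V₁ = (z₂/z₁)^α ⇒ α = ln(V₂/V₁) / ln(z₂/z₁)
α = ln(11.2/7.77) / ln(49.1/10.0) = ln(1.4414) / ln(4.9100)
  = 0.36564 / 1.59127 = 0.22978

α ≈ 0.230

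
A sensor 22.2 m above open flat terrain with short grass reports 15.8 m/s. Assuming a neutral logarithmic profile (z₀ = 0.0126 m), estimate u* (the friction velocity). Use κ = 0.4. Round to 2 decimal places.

u* ≈ 0.85 m/s

Log law: V(z) = (u*/κ) · ln(z/z₀) ⇒ u* = κ · V / ln(z/z₀)
u* = 0.4 × 15.8 / ln(22.2/0.0126) = 0.4 × 15.8 / 7.4742
   = 6.3200 / 7.4742 = 0.8456 m/s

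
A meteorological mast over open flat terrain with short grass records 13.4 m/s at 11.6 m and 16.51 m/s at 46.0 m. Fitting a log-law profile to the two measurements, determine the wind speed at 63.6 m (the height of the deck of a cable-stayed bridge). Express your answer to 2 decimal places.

17.24 m/s

Log law: V ∝ ln(z/z₀). From the pair, with r = V₁/V₂ = 0.81163,
ln z₀ = (ln z₁ − r·ln z₂)/(1 − r) = (2.4510 − 0.81163×3.8286)/0.18837 = -3.4848 → z₀ = 0.03066 m
V₃ = V₁ · ln(z₃/z₀)/ln(z₁/z₀) = 13.4 × 7.6374/5.9358 = 17.2414 m/s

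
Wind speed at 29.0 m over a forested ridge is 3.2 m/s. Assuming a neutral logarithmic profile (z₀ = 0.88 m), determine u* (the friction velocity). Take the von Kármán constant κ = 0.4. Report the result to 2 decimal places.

Log law: V(z) = (u*/κ) · ln(z/z₀) ⇒ u* = κ · V / ln(z/z₀)
u* = 0.4 × 3.2 / ln(29.0/0.88) = 0.4 × 3.2 / 3.4951
   = 1.2800 / 3.4951 = 0.3662 m/s

u* ≈ 0.37 m/s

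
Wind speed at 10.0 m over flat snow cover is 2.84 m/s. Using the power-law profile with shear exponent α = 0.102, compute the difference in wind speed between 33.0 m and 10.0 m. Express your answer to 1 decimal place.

Power law: V₂ = V₁ · (z₂/z₁)^α = 2.84 × (3.3000)^0.102 = 3.2078 m/s
ΔV = 3.2078 − 2.84 = 0.3678 m/s

0.4 m/s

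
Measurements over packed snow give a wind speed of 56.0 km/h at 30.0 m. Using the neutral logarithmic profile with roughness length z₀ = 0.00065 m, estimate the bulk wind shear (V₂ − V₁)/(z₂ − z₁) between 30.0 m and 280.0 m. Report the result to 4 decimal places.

Log law: V₂ = V₁ · ln(z₂/z₀)/ln(z₁/z₀) = 56.0 × 12.9733/10.7397 = 67.6466 km/h
ΔV/Δz = (67.6466 − 56.0)/(280.0 − 30.0) = 11.6466/250.0000 = 0.04659 km/h/m

0.0466 km/h/m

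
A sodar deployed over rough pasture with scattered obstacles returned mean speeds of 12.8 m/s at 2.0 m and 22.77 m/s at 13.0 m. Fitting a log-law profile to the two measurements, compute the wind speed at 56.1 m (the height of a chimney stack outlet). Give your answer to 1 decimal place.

30.6 m/s

Log law: V ∝ ln(z/z₀). From the pair, with r = V₁/V₂ = 0.56214,
ln z₀ = (ln z₁ − r·ln z₂)/(1 − r) = (0.6931 − 0.56214×2.5649)/0.43786 = -1.7100 → z₀ = 0.1809 m
V₃ = V₁ · ln(z₃/z₀)/ln(z₁/z₀) = 12.8 × 5.7371/2.4031 = 30.5582 m/s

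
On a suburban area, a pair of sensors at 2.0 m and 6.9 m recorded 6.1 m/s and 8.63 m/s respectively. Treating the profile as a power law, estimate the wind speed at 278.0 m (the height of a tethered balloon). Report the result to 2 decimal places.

First find α: α = ln(V₂/V₁)/ln(z₂/z₁) = ln(8.63/6.1)/ln(6.9/2.0) = 0.34696/1.23837 = 0.2802
Extrapolate from 6.9 m to 278.0 m: V₃ = 8.63 × (278.0/6.9)^0.2802 = 8.63 × 2.8166 = 24.3074 m/s

24.31 m/s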